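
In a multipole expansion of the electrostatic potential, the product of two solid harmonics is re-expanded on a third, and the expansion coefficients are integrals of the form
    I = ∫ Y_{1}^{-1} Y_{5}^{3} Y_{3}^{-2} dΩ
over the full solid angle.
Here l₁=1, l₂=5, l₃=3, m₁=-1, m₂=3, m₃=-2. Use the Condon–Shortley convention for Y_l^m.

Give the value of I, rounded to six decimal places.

|1−5|≤3≤1+5 violated ⇒ I = 0

0.000000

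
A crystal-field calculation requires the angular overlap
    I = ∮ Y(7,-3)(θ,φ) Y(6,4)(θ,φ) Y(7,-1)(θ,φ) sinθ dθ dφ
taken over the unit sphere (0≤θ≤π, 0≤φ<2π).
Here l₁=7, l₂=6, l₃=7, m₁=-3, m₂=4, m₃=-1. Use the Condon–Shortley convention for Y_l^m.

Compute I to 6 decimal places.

-0.092761

Rules hold: Σm=0, L=20 even, 1≤7≤13.
N = 15·13·15 = 2925
Δ = 6!·8!·6!/21! = 1/2444321880
Racah Σ t=0..6: t=0:+1/2612736000 t=1:−1/20736000 t=2:+1/1658880 t=3:−1/746496 t=4:+1/1658880 t=5:−1/20736000 t=6:+1/2612736000 = -1/4354560
⇒ 3j(7 6 7; 0 0 0)² = 1000/138567, sgn +1
Racah Σ t=4..6: t=4:+1/49766400 t=5:−1/10368000 t=6:+1/19906560 = -13/497664000
⇒ 3j(7 6 7; -3 4 -1)² = 91/17765, sgn -1
4πI² = N·(3j₀)²·(3jₘ)² = 1365000/12623809
I = -1·√(0.108129/4π) = -0.09276116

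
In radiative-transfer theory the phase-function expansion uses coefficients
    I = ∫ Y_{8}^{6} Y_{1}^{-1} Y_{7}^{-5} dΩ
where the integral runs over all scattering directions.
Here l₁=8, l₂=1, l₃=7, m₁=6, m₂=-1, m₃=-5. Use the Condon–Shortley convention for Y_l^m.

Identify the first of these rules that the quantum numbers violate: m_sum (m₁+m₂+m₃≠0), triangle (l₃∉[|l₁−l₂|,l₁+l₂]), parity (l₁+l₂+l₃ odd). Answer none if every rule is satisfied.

none

azimuthal sum: 6 − 1 − 5 = 0  ✓
7 ≤ 7 ≤ 9 (triangle on l)  ✓
L = 8 + 1 + 7 = 16 (even)  ✓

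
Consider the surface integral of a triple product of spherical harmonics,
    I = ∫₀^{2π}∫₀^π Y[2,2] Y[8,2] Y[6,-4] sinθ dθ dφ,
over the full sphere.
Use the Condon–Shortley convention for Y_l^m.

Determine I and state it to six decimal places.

Checks pass: Σm=0; 16 even; l₃=6∈[6,10].
(2·2+1)(2·8+1)(2·6+1) = 1105
Δ: 4! 0! 12! / 17! → 1/30940
sum: t=2:+1/2073600 = 1/2073600
3j²(2 8 6; 0 0 0) = Δ·Π!·Σ² = 28/1105  (sign +1)
sum: t=0:+1/174182400 = 1/174182400
3j²(2 8 6; 2 2 -4) = Δ·Π!·Σ² = 3/6188  (sign +1)
combine: 4πI² = 1105·28/1105·3/6188 = 3/221
take √, sign +1: I = 0.03286696

0.032867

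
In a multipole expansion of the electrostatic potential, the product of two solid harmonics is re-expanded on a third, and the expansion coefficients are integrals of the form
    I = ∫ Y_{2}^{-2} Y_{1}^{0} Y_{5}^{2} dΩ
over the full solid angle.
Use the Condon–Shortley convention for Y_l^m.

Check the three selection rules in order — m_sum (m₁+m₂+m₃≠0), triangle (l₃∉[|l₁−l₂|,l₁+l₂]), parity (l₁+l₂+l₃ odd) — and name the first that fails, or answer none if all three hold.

triangle

azimuthal sum: -2 + 0 + 2 = 0  ✓
1 ≤ 5 ≤ 3 (triangle on l)  ✗
L = 2 + 1 + 5 = 8 (even)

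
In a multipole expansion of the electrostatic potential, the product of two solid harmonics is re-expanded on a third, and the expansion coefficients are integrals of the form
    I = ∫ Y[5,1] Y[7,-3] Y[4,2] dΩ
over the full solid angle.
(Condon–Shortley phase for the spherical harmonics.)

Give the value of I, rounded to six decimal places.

Checks pass: Σm=0; 16 even; l₃=4∈[2,12].
(2·5+1)(2·7+1)(2·4+1) = 1485
Δ: 8! 2! 6! / 17! → 1/6126120
sum: t=3:−1/69120 t=4:+1/20736 t=5:−1/69120 = 1/51840
3j²(5 7 4; 0 0 0) = Δ·Π!·Σ² = 280/21879  (sign +1)
sum: t=2:+1/138240 t=3:−1/86400 t=4:+1/829440 = -13/4147200
3j²(5 7 4; 1 -3 2) = Δ·Π!·Σ² = 13/3740  (sign -1)
combine: 4πI² = 1485·280/21879·13/3740 = 210/3179
take √, sign -1: I = -0.07250358

-0.072504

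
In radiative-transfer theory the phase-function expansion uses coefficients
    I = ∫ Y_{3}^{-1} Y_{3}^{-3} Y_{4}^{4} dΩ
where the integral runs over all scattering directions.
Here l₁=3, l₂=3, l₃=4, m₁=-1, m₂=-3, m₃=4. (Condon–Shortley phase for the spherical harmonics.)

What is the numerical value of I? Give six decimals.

Rules hold: Σm=0, L=10 even, 0≤4≤6.
N = 7·7·9 = 441
Δ = 2!·4!·4!/11! = 1/34650
Racah Σ t=0..2: t=0:+1/72 t=1:−1/16 t=2:+1/72 = -5/144
⇒ 3j(3 3 4; 0 0 0)² = 2/77, sgn -1
Racah Σ t=0..0: t=0:+1/1152 = 1/1152
⇒ 3j(3 3 4; -1 -3 4)² = 1/33, sgn +1
4πI² = N·(3j₀)²·(3jₘ)² = 42/121
I = -1·√(0.347107/4π) = -0.16619847

-0.166198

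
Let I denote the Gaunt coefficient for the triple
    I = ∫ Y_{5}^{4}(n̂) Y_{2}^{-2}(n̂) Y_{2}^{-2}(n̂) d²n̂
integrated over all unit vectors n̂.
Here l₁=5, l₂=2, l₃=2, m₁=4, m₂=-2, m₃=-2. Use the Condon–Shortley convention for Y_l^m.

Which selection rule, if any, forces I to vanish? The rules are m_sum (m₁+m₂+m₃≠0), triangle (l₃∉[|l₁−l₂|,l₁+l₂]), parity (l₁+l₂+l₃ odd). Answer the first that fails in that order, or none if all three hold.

triangle

azimuthal sum: 4 − 2 − 2 = 0  ✓
3 ≤ 2 ≤ 7 (triangle on l)  ✗
L = 5 + 2 + 2 = 9 (odd)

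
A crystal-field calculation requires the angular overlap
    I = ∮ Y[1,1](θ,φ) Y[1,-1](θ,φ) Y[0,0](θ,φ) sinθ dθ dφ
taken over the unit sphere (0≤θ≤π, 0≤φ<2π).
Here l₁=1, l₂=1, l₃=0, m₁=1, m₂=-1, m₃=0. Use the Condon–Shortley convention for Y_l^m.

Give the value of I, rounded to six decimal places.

-0.282095

Rules hold: Σm=0, L=2 even, 0≤0≤2.
N = 3·3·1 = 9
Δ = 2!·0!·0!/3! = 1/3
Racah Σ t=1..1: t=1:−1/1 = -1/1
⇒ 3j(1 1 0; 0 0 0)² = 1/3, sgn -1
Racah Σ t=0..0: t=0:+1/2 = 1/2
⇒ 3j(1 1 0; 1 -1 0)² = 1/3, sgn +1
4πI² = N·(3j₀)²·(3jₘ)² = 1/1
I = -1·√(1/4π) = -0.28209479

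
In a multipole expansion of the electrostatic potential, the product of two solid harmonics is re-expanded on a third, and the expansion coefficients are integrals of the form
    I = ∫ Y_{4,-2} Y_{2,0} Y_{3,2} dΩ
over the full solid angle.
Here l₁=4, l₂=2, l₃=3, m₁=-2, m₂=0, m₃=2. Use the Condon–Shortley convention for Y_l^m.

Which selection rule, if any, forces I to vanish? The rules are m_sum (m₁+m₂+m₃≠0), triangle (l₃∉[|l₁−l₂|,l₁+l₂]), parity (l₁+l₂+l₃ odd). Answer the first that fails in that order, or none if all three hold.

parity

m₁+m₂+m₃ = -2 + 0 + 2 = 0  ✓
triangle: |4−2|=2 ≤ l₃=3 ≤ 4+2=6  ✓
parity: l₁+l₂+l₃ = 9 is odd  ✗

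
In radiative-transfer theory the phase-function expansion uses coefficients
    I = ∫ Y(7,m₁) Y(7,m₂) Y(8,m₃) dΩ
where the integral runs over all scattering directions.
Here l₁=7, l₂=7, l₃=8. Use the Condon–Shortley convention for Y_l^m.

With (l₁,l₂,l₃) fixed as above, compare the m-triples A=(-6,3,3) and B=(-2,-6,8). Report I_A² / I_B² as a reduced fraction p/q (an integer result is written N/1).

224/351

Same 7,7,8: normalisation and zero-m 3j drop out of the ratio.
A: Δ: 6! 8! 8! / 23! → 1/22086194130; sum: t=5:−1/3483648000 t=6:+1/2090188800 = 1/5225472000; 3j²(7 7 8; -6 3 3) = Δ·Π!·Σ² = 32/7429  (sign -1)
B: Δ: 6! 8! 8! / 23! → 1/22086194130; sum: t=1:−1/195084288000 = -1/195084288000; 3j²(7 7 8; -2 -6 8) = Δ·Π!·Σ² = 351/52003  (sign -1)
I_A²/I_B² = (32/7429)/(351/52003) = 224/351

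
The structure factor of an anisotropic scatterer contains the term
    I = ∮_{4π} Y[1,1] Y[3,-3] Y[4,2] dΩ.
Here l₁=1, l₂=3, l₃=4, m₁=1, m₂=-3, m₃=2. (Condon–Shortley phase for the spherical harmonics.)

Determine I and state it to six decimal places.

0.061558

m-sum 0 ✓  L=8 even ✓  2≤4≤4 ✓
Π(2lᵢ+1) = 3×7×9 = 189
triangle coeff Δ(1,3,4) = 1/252
Σ_t [0,0]: t=0:+1/36 = 1/36
(3j)²=4/63 [(1 3 4; 0 0 0)], sign=+1
Σ_t [0,0]: t=0:+1/1440 = 1/1440
(3j)²=1/252 [(1 3 4; 1 -3 2)], sign=+1
⇒ 4πI² = 1/21
I = (+1)√(1/21/(4π)) = 0.06155813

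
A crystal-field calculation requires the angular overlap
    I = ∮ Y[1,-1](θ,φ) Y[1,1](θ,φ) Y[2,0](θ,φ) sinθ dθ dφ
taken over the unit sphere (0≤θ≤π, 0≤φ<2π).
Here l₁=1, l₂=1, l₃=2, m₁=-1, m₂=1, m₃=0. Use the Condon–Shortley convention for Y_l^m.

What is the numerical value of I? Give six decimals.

Checks pass: Σm=0; 4 even; l₃=2∈[0,2].
(2·1+1)(2·1+1)(2·2+1) = 45
Δ: 0! 2! 2! / 5! → 1/30
sum: t=0:+1/1 = 1/1
3j²(1 1 2; 0 0 0) = Δ·Π!·Σ² = 2/15  (sign +1)
sum: t=0:+1/4 = 1/4
3j²(1 1 2; -1 1 0) = Δ·Π!·Σ² = 1/30  (sign +1)
combine: 4πI² = 45·2/15·1/30 = 1/5
take √, sign +1: I = 0.12615663

0.126157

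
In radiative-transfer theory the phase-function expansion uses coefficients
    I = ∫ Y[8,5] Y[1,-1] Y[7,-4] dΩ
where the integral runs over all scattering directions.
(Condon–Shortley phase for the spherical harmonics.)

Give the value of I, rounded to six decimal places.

-0.270230

Checks pass: Σm=0; 16 even; l₃=7∈[7,9].
(2·8+1)(2·1+1)(2·7+1) = 765
Δ: 2! 14! 0! / 17! → 1/2040
sum: t=1:−1/25401600 = -1/25401600
3j²(8 1 7; 0 0 0) = Δ·Π!·Σ² = 8/255  (sign +1)
sum: t=0:+1/479001600 = 1/479001600
3j²(8 1 7; 5 -1 -4) = Δ·Π!·Σ² = 13/340  (sign -1)
combine: 4πI² = 765·8/255·13/340 = 78/85
take √, sign -1: I = -0.27022959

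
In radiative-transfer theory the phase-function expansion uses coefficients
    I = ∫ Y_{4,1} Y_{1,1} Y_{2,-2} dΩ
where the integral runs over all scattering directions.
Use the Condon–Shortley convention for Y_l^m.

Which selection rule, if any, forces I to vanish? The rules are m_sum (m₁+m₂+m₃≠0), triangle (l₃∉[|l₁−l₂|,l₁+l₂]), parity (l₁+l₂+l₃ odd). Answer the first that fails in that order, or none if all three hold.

m₁+m₂+m₃ = 1 + 1 − 2 = 0  ✓
triangle: |4−1|=3 ≤ l₃=2 ≤ 4+1=5  ✗
parity: l₁+l₂+l₃ = 7 is odd

triangle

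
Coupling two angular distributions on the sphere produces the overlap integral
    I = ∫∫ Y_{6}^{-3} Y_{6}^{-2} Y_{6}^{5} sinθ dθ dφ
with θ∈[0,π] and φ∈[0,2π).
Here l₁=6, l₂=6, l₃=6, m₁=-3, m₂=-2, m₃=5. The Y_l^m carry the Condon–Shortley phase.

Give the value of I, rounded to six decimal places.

m-sum 0 ✓  L=18 even ✓  0≤6≤12 ✓
Π(2lᵢ+1) = 13×13×13 = 2197
triangle coeff Δ(6,6,6) = 1/325909584
Σ_t [0,6]: t=0:+1/373248000 t=1:−1/1728000 t=2:+1/110592 t=3:−1/46656 t=4:+1/110592 t=5:−1/1728000 t=6:+1/373248000 = -7/1555200
(3j)²=400/46189 [(6 6 6; 0 0 0)], sign=-1
Σ_t [3,4]: t=3:−1/3110400 t=4:+1/4147200 = -1/12441600
(3j)²=7/4199 [(6 6 6; -3 -2 5)], sign=+1
⇒ 4πI² = 36400/1147619
I = (-1)√(36400/1147619/(4π)) = -0.05023968

-0.050240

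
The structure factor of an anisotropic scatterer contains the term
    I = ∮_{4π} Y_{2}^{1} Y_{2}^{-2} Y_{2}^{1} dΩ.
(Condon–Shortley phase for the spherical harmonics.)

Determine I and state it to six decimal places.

0.220728

Checks pass: Σm=0; 6 even; l₃=2∈[0,4].
(2·2+1)(2·2+1)(2·2+1) = 125
Δ: 2! 2! 2! / 7! → 1/630
sum: t=0:+1/8 t=1:−1/1 t=2:+1/8 = -3/4
3j²(2 2 2; 0 0 0) = Δ·Π!·Σ² = 2/35  (sign -1)
sum: t=0:+1/4 = 1/4
3j²(2 2 2; 1 -2 1) = Δ·Π!·Σ² = 3/35  (sign -1)
combine: 4πI² = 125·2/35·3/35 = 30/49
take √, sign +1: I = 0.22072812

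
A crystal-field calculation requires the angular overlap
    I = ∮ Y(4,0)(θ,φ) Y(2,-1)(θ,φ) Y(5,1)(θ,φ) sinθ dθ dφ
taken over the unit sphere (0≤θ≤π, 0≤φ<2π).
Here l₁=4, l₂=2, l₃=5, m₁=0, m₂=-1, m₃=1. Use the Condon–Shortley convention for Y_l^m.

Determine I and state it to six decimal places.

0.000000

l₁+l₂+l₃=11 is odd: 3j(l;000)=0 ⇒ I=0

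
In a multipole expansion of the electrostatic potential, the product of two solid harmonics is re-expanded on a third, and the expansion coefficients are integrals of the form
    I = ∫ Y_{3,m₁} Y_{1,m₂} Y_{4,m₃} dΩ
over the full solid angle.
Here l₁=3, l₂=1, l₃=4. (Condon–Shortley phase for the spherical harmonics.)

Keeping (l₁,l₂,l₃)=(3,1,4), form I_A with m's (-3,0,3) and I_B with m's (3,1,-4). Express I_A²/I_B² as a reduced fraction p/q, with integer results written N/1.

Shared (l₁,l₂,l₃)=(3,1,4): N and (l;000)² cancel in I_A²/I_B².
A: Δ = 0!·6!·2!/9! = 1/252; Racah Σ t=0..0: t=0:+1/720 = 1/720; ⇒ 3j(3 1 4; -3 0 3)² = 1/36, sgn -1
B: Δ = 0!·6!·2!/9! = 1/252; Racah Σ t=0..0: t=0:+1/1440 = 1/1440; ⇒ 3j(3 1 4; 3 1 -4)² = 1/9, sgn +1
I_A²/I_B² = (1/36)/(1/9) = 1/4

1/4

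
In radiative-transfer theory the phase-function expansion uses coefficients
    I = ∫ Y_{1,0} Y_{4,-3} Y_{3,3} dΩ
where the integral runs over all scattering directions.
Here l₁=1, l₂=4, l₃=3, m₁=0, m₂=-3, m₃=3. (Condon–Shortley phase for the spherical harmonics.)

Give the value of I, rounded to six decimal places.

Rules hold: Σm=0, L=8 even, 3≤3≤5.
N = 3·9·7 = 189
Δ = 2!·0!·6!/9! = 1/252
Racah Σ t=1..1: t=1:−1/36 = -1/36
⇒ 3j(1 4 3; 0 0 0)² = 4/63, sgn +1
Racah Σ t=1..1: t=1:−1/720 = -1/720
⇒ 3j(1 4 3; 0 -3 3)² = 1/36, sgn -1
4πI² = N·(3j₀)²·(3jₘ)² = 1/3
I = -1·√(0.333333/4π) = -0.16286750

-0.162868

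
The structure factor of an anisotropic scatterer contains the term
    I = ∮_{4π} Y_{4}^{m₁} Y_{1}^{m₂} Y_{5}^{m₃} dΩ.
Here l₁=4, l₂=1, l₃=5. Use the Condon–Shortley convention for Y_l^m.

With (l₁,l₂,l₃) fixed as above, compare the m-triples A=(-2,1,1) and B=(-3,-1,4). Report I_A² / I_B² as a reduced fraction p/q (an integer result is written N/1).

Same 4,1,5: normalisation and zero-m 3j drop out of the ratio.
A: Δ: 0! 8! 2! / 11! → 1/495; sum: t=0:+1/2880 = 1/2880; 3j²(4 1 5; -2 1 1) = Δ·Π!·Σ² = 2/165  (sign +1)
B: Δ: 0! 8! 2! / 11! → 1/495; sum: t=0:+1/10080 = 1/10080; 3j²(4 1 5; -3 -1 4) = Δ·Π!·Σ² = 4/55  (sign -1)
I_A²/I_B² = (2/165)/(4/55) = 1/6

1/6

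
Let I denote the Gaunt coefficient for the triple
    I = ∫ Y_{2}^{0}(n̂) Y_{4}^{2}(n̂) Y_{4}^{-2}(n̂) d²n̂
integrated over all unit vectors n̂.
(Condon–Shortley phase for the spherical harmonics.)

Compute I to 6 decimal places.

Checks pass: Σm=0; 10 even; l₃=4∈[2,6].
(2·2+1)(2·4+1)(2·4+1) = 405
Δ: 2! 2! 6! / 11! → 1/13860
sum: t=0:+1/192 t=1:−1/36 t=2:+1/192 = -5/288
3j²(2 4 4; 0 0 0) = Δ·Π!·Σ² = 20/693  (sign -1)
sum: t=0:+1/2880 t=1:−1/120 t=2:+1/192 = -1/360
3j²(2 4 4; 0 2 -2) = Δ·Π!·Σ² = 16/3465  (sign -1)
combine: 4πI² = 405·20/693·16/3465 = 320/5929
take √, sign +1: I = 0.06553591

0.065536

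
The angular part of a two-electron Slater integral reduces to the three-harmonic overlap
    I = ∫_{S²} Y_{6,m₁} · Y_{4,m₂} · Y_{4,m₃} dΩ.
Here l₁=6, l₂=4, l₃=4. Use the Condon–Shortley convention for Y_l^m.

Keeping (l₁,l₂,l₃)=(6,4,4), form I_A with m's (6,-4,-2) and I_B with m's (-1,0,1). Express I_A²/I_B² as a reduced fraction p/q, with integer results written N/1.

l's match ⇒ only the (l;m) 3-j factors differ between A and B.
A: triangle coeff Δ(6,4,4) = 1/1261260; Σ_t [0,0]: t=0:+1/1036800 = 1/1036800; (3j)²=4/195 [(6 4 4; 6 -4 -2)], sign=+1
B: triangle coeff Δ(6,4,4) = 1/1261260; Σ_t [2,4]: t=2:+1/11520 t=3:−1/1728 t=4:+1/3456 = -7/34560; (3j)²=7/858 [(6 4 4; -1 0 1)], sign=+1
I_A²/I_B² = (4/195)/(7/858) = 88/35

88/35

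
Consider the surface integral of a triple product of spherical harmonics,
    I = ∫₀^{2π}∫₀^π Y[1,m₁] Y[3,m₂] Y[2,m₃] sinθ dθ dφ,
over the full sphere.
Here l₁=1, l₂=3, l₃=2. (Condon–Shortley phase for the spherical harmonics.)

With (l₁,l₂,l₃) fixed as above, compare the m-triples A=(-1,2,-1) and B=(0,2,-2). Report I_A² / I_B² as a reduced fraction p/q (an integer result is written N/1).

2/1

l's match ⇒ only the (l;m) 3-j factors differ between A and B.
A: triangle coeff Δ(1,3,2) = 1/105; Σ_t [2,2]: t=2:+1/12 = 1/12; (3j)²=2/21 [(1 3 2; -1 2 -1)], sign=-1
B: triangle coeff Δ(1,3,2) = 1/105; Σ_t [1,1]: t=1:−1/24 = -1/24; (3j)²=1/21 [(1 3 2; 0 2 -2)], sign=-1
I_A²/I_B² = (2/21)/(1/21) = 2/1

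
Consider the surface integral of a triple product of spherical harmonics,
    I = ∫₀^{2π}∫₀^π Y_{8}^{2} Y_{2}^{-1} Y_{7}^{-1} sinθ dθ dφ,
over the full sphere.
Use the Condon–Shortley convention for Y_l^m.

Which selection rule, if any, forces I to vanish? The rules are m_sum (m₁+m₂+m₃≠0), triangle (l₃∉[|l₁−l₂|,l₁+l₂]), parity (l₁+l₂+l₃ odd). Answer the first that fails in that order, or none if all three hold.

Σmᵢ = 0  ✓
l₃∈[|l₁−l₂|,l₁+l₂]=[6,10], have l₃=7  ✓
Σlᵢ = 17 ⇒ odd  ✗

parity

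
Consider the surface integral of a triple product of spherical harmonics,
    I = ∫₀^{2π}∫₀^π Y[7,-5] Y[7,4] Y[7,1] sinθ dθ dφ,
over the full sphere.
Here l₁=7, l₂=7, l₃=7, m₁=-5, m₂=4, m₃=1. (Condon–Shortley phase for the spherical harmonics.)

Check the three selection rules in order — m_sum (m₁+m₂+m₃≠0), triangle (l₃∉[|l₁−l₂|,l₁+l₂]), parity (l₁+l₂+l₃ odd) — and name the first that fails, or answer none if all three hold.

parity

m₁+m₂+m₃ = -5 + 4 + 1 = 0  ✓
triangle: |7−7|=0 ≤ l₃=7 ≤ 7+7=14  ✓
parity: l₁+l₂+l₃ = 21 is odd  ✗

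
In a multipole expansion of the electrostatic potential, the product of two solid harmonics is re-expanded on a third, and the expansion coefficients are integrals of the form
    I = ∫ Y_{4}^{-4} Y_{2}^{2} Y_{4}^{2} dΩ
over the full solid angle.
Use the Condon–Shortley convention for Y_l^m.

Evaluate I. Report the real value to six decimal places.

-0.106180

m-sum 0 ✓  L=10 even ✓  2≤4≤6 ✓
Π(2lᵢ+1) = 9×5×9 = 405
triangle coeff Δ(4,2,4) = 1/13860
Σ_t [0,2]: t=0:+1/192 t=1:−1/36 t=2:+1/192 = -5/288
(3j)²=20/693 [(4 2 4; 0 0 0)], sign=-1
Σ_t [2,2]: t=2:+1/2880 = 1/2880
(3j)²=2/165 [(4 2 4; -4 2 2)], sign=+1
⇒ 4πI² = 120/847
I = (-1)√(120/847/(4π)) = -0.10618031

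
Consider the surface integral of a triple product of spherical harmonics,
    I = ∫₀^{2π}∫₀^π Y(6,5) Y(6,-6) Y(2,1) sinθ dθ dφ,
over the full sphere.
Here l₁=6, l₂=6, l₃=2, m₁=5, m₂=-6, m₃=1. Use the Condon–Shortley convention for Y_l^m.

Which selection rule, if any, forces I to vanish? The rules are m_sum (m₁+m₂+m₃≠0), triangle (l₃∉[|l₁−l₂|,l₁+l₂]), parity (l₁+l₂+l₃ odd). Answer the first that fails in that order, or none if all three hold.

none

azimuthal sum: 5 − 6 + 1 = 0  ✓
0 ≤ 2 ≤ 12 (triangle on l)  ✓
L = 6 + 6 + 2 = 14 (even)  ✓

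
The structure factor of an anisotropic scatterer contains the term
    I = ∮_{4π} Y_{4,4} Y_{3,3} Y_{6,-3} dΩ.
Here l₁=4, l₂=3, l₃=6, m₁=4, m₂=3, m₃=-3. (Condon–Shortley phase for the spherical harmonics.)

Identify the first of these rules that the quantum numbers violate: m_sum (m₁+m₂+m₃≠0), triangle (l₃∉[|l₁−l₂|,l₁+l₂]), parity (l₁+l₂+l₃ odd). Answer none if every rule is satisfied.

Σmᵢ = 4  ✗
l₃∈[|l₁−l₂|,l₁+l₂]=[1,7], have l₃=6
Σlᵢ = 13 ⇒ odd

m_sum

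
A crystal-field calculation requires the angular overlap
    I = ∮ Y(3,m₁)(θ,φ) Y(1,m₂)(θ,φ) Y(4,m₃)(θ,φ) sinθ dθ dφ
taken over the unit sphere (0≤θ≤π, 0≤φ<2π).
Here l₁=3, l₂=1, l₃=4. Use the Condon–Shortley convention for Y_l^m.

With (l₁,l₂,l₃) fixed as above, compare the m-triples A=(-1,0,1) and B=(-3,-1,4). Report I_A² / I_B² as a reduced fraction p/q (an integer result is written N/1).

15/28

l's match ⇒ only the (l;m) 3-j factors differ between A and B.
A: triangle coeff Δ(3,1,4) = 1/252; Σ_t [0,0]: t=0:+1/48 = 1/48; (3j)²=5/84 [(3 1 4; -1 0 1)], sign=-1
B: triangle coeff Δ(3,1,4) = 1/252; Σ_t [0,0]: t=0:+1/1440 = 1/1440; (3j)²=1/9 [(3 1 4; -3 -1 4)], sign=+1
I_A²/I_B² = (5/84)/(1/9) = 15/28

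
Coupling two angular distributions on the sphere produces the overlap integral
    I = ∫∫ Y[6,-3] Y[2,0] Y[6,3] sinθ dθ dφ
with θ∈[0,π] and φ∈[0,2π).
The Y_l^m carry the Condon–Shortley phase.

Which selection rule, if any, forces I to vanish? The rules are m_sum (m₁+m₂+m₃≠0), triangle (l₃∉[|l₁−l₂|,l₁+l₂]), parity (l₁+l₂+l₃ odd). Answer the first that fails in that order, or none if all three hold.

none

m₁+m₂+m₃ = -3 + 0 + 3 = 0  ✓
triangle: |6−2|=4 ≤ l₃=6 ≤ 6+2=8  ✓
parity: l₁+l₂+l₃ = 14 is even  ✓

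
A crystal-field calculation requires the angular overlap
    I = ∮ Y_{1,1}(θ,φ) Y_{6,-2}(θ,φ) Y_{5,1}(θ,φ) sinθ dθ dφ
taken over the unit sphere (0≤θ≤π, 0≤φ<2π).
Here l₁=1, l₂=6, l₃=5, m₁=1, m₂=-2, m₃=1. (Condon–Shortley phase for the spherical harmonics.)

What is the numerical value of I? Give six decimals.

Rules hold: Σm=0, L=12 even, 5≤5≤7.
N = 3·13·11 = 429
Δ = 2!·0!·10!/13! = 1/858
Racah Σ t=1..1: t=1:−1/14400 = -1/14400
⇒ 3j(1 6 5; 0 0 0)² = 6/143, sgn +1
Racah Σ t=0..0: t=0:+1/34560 = 1/34560
⇒ 3j(1 6 5; 1 -2 1)² = 14/429, sgn +1
4πI² = N·(3j₀)²·(3jₘ)² = 84/143
I = +1·√(0.587413/4π) = 0.21620548

0.216205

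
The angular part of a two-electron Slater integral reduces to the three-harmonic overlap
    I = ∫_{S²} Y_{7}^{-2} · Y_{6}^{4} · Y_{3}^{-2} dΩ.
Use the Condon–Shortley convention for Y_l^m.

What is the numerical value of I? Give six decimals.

Rules hold: Σm=0, L=16 even, 1≤3≤13.
N = 15·13·7 = 1365
Δ = 10!·4!·2!/17! = 1/2042040
Racah Σ t=4..6: t=4:+1/207360 t=5:−1/57600 t=6:+1/207360 = -1/129600
⇒ 3j(7 6 3; 0 0 0)² = 168/12155, sgn +1
Racah Σ t=8..9: t=8:+1/967680 t=9:−1/8709120 = 1/1088640
⇒ 3j(7 6 3; -2 4 -2)² = 800/51051, sgn -1
4πI² = N·(3j₀)²·(3jₘ)² = 134400/454597
I = -1·√(0.295646/4π) = -0.15338448

-0.153384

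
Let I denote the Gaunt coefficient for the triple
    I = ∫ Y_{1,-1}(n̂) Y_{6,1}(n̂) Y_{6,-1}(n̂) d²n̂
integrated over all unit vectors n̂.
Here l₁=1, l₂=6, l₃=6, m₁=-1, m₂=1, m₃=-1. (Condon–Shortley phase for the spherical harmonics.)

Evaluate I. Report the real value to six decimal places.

0.000000

m-sum = -1 + 1 − 1 = -1 ≠ 0 ⇒ I = 0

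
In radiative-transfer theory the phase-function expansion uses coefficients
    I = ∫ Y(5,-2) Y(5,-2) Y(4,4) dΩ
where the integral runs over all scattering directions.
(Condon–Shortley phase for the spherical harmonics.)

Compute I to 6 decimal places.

0.181552

m-sum 0 ✓  L=14 even ✓  0≤4≤10 ✓
Π(2lᵢ+1) = 11×11×9 = 1089
triangle coeff Δ(5,5,4) = 1/3153150
Σ_t [1,5]: t=1:−1/69120 t=2:+1/1728 t=3:−1/576 t=4:+1/1728 t=5:−1/69120 = -7/11520
(3j)²=2/143 [(5 5 4; 0 0 0)], sign=-1
Σ_t [3,3]: t=3:−1/20736 = -1/20736
(3j)²=35/1287 [(5 5 4; -2 -2 4)], sign=-1
⇒ 4πI² = 70/169
I = (+1)√(70/169/(4π)) = 0.18155187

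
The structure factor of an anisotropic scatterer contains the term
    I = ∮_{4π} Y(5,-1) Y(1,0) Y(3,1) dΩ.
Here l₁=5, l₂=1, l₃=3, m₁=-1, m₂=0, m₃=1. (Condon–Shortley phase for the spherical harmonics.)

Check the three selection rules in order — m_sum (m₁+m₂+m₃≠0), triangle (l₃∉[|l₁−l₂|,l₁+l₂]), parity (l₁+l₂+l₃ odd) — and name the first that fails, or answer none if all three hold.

triangle

azimuthal sum: -1 + 0 + 1 = 0  ✓
4 ≤ 3 ≤ 6 (triangle on l)  ✗
L = 5 + 1 + 3 = 9 (odd)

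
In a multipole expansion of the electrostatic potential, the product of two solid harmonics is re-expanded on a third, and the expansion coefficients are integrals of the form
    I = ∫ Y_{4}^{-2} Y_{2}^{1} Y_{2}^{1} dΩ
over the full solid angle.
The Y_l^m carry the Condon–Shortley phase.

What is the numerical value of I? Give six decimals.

Rules hold: Σm=0, L=8 even, 2≤2≤6.
N = 9·5·5 = 225
Δ = 4!·4!·0!/9! = 1/630
Racah Σ t=2..2: t=2:+1/16 = 1/16
⇒ 3j(4 2 2; 0 0 0)² = 2/35, sgn +1
Racah Σ t=3..3: t=3:−1/36 = -1/36
⇒ 3j(4 2 2; -2 1 1)² = 4/63, sgn +1
4πI² = N·(3j₀)²·(3jₘ)² = 40/49
I = +1·√(0.816327/4π) = 0.25487487

0.254875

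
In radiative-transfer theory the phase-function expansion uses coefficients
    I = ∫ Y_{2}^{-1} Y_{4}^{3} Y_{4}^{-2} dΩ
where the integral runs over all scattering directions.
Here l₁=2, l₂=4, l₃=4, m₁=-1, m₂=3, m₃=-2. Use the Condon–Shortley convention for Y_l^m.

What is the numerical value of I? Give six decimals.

m-sum 0 ✓  L=10 even ✓  2≤4≤6 ✓
Π(2lᵢ+1) = 5×9×9 = 405
triangle coeff Δ(2,4,4) = 1/13860
Σ_t [0,2]: t=0:+1/192 t=1:−1/36 t=2:+1/192 = -5/288
(3j)²=20/693 [(2 4 4; 0 0 0)], sign=-1
Σ_t [1,2]: t=1:−1/1440 t=2:+1/240 = 1/288
(3j)²=5/132 [(2 4 4; -1 3 -2)], sign=+1
⇒ 4πI² = 375/847
I = (-1)√(375/847/(4π)) = -0.18770204

-0.187702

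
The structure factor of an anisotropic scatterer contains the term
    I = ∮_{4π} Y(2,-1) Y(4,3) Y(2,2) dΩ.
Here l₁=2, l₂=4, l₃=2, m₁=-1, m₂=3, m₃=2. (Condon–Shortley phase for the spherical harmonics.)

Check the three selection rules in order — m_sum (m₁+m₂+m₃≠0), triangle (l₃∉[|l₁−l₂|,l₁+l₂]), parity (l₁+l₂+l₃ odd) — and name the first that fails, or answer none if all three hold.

m_sum

azimuthal sum: -1 + 3 + 2 = 4  ✗
2 ≤ 2 ≤ 6 (triangle on l)
L = 2 + 4 + 2 = 8 (even)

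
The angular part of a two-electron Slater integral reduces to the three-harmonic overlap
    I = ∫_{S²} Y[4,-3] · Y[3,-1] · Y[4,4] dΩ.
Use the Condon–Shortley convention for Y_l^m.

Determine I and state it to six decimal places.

L=11 odd ⇒ parity kills the (l;000) factor ⇒ I = 0

0.000000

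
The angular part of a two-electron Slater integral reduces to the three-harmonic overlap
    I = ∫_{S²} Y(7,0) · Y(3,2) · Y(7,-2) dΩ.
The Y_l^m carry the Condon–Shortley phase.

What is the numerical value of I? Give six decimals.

0.000000

Σlᵢ=17 odd — θ-integrand is odd under cosθ→−cosθ; I=0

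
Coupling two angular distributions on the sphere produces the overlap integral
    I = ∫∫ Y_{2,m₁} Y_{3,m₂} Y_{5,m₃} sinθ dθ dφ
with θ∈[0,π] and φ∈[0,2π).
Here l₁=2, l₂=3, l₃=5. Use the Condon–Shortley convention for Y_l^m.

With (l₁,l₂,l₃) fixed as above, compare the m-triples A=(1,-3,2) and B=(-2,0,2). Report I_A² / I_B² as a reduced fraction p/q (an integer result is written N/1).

1/5

Shared (l₁,l₂,l₃)=(2,3,5): N and (l;000)² cancel in I_A²/I_B².
A: Δ = 0!·4!·6!/11! = 1/2310; Racah Σ t=0..0: t=0:+1/4320 = 1/4320; ⇒ 3j(2 3 5; 1 -3 2)² = 1/330, sgn -1
B: Δ = 0!·4!·6!/11! = 1/2310; Racah Σ t=0..0: t=0:+1/864 = 1/864; ⇒ 3j(2 3 5; -2 0 2)² = 1/66, sgn -1
I_A²/I_B² = (1/330)/(1/66) = 1/5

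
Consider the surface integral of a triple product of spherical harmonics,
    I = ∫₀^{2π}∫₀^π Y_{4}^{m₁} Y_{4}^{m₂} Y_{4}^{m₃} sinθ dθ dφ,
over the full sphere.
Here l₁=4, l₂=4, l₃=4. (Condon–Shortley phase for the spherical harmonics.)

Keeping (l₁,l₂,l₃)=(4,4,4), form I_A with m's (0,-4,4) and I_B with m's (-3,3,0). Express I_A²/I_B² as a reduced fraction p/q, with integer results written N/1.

Shared (l₁,l₂,l₃)=(4,4,4): N and (l;000)² cancel in I_A²/I_B².
A: Δ = 4!·4!·4!/13! = 1/450450; Racah Σ t=0..0: t=0:+1/13824 = 1/13824; ⇒ 3j(4 4 4; 0 -4 4)² = 14/1287, sgn +1
B: Δ = 4!·4!·4!/13! = 1/450450; Racah Σ t=3..4: t=3:−1/3456 t=4:+1/864 = 1/1152; ⇒ 3j(4 4 4; -3 3 0)² = 7/286, sgn +1
I_A²/I_B² = (14/1287)/(7/286) = 4/9

4/9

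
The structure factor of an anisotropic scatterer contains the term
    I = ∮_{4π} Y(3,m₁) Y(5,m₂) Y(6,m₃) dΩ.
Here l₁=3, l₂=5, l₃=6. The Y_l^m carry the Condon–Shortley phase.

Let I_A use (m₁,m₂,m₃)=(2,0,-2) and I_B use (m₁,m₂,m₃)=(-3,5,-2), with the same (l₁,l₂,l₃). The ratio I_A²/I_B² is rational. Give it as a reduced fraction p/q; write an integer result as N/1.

Same 3,5,6: normalisation and zero-m 3j drop out of the ratio.
A: Δ: 2! 4! 8! / 15! → 1/675675; sum: t=0:+1/8640 t=1:−1/13824 = 1/23040; 3j²(3 5 6; 2 0 -2) = Δ·Π!·Σ² = 2/429  (sign +1)
B: Δ: 2! 4! 8! / 15! → 1/675675; sum: t=2:+1/1935360 = 1/1935360; 3j²(3 5 6; -3 5 -2) = Δ·Π!·Σ² = 1/1001  (sign +1)
I_A²/I_B² = (2/429)/(1/1001) = 14/3

14/3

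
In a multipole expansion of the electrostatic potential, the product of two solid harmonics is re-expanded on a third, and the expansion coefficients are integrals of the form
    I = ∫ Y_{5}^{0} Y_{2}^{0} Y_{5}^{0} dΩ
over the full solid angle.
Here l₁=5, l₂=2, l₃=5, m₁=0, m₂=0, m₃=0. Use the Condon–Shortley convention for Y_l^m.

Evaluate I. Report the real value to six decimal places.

Checks pass: Σm=0; 12 even; l₃=5∈[3,7].
(2·5+1)(2·2+1)(2·5+1) = 605
Δ: 2! 8! 2! / 13! → 1/38610
sum: t=0:+1/2880 t=1:−1/576 t=2:+1/2880 = -1/960
3j²(5 2 5; 0 0 0) = Δ·Π!·Σ² = 10/429  (sign +1)
(m-triple is (0,0,0) — same symbol as above.)
combine: 4πI² = 605·10/429·10/429 = 500/1521
take √, sign +1: I = 0.16173926

0.161739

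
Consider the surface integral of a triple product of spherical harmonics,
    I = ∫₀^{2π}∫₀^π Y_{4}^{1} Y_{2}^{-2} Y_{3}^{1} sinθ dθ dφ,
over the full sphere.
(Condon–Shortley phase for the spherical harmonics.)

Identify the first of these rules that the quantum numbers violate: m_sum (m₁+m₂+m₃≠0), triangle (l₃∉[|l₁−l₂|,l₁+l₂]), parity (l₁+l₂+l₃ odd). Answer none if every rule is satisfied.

parity

Σmᵢ = 0  ✓
l₃∈[|l₁−l₂|,l₁+l₂]=[2,6], have l₃=3  ✓
Σlᵢ = 9 ⇒ odd  ✗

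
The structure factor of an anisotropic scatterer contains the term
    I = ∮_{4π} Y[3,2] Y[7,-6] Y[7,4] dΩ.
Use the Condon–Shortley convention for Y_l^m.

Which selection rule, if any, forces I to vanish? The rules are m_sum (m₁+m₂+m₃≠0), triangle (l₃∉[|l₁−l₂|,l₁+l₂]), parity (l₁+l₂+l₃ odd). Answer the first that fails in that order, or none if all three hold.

parity

azimuthal sum: 2 − 6 + 4 = 0  ✓
4 ≤ 7 ≤ 10 (triangle on l)  ✓
L = 3 + 7 + 7 = 17 (odd)  ✗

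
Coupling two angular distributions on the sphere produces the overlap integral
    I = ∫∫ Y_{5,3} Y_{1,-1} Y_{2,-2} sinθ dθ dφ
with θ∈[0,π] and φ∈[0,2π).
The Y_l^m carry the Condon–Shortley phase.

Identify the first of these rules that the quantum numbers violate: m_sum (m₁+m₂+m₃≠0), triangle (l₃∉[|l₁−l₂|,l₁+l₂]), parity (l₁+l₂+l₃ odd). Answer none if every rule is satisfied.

m₁+m₂+m₃ = 3 − 1 − 2 = 0  ✓
triangle: |5−1|=4 ≤ l₃=2 ≤ 5+1=6  ✗
parity: l₁+l₂+l₃ = 8 is even

triangle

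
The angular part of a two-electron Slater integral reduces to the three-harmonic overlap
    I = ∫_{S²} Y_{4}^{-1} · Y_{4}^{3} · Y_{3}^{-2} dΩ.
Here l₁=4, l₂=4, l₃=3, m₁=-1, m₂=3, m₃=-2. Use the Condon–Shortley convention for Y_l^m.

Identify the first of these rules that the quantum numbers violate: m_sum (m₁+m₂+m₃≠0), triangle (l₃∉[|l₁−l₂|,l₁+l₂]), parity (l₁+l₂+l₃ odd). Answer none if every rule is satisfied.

parity

m₁+m₂+m₃ = -1 + 3 − 2 = 0  ✓
triangle: |4−4|=0 ≤ l₃=3 ≤ 4+4=8  ✓
parity: l₁+l₂+l₃ = 11 is odd  ✗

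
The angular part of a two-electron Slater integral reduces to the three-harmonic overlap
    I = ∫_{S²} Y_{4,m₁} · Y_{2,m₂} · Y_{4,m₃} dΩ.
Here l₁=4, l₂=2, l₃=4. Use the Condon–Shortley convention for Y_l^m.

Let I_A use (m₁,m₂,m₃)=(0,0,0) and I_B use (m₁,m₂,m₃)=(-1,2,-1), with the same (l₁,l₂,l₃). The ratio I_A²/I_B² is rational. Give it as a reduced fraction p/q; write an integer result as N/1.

2/3

Same 4,2,4: normalisation and zero-m 3j drop out of the ratio.
A: Δ: 2! 6! 2! / 11! → 1/13860; sum: t=0:+1/192 t=1:−1/36 t=2:+1/192 = -5/288; 3j²(4 2 4; 0 0 0) = Δ·Π!·Σ² = 20/693  (sign -1)
B: Δ: 2! 6! 2! / 11! → 1/13860; sum: t=2:+1/144 = 1/144; 3j²(4 2 4; -1 2 -1) = Δ·Π!·Σ² = 10/231  (sign -1)
I_A²/I_B² = (20/693)/(10/231) = 2/3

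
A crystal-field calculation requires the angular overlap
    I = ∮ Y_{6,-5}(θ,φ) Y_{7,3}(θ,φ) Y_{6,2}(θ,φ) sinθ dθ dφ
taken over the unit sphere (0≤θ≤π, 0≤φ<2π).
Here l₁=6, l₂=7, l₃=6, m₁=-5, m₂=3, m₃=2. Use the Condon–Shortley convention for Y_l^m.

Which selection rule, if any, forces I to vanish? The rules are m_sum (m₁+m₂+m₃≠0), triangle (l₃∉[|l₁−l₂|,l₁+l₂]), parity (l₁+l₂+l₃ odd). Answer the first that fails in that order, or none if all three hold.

Σmᵢ = 0  ✓
l₃∈[|l₁−l₂|,l₁+l₂]=[1,13], have l₃=6  ✓
Σlᵢ = 19 ⇒ odd  ✗

parity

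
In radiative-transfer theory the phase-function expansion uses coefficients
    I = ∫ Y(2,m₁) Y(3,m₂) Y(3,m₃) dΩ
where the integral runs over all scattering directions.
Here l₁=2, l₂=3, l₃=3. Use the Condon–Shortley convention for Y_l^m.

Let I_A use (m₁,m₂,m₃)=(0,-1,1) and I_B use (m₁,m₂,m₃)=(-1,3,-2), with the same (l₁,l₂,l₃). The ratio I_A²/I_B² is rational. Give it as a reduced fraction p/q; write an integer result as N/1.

9/25

Shared (l₁,l₂,l₃)=(2,3,3): N and (l;000)² cancel in I_A²/I_B².
A: Δ = 2!·2!·4!/9! = 1/3780; Racah Σ t=0..2: t=0:+1/16 t=1:−1/6 t=2:+1/96 = -3/32; ⇒ 3j(2 3 3; 0 -1 1)² = 3/140, sgn -1
B: Δ = 2!·2!·4!/9! = 1/3780; Racah Σ t=2..2: t=2:+1/48 = 1/48; ⇒ 3j(2 3 3; -1 3 -2)² = 5/84, sgn -1
I_A²/I_B² = (3/140)/(5/84) = 9/25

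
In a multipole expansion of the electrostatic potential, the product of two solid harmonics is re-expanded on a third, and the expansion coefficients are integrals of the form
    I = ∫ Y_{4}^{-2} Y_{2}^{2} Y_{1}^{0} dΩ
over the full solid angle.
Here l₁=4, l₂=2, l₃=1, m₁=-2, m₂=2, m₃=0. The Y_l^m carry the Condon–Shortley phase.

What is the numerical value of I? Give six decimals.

0.000000

triangle: need 2≤l₃≤6, have 1; I=0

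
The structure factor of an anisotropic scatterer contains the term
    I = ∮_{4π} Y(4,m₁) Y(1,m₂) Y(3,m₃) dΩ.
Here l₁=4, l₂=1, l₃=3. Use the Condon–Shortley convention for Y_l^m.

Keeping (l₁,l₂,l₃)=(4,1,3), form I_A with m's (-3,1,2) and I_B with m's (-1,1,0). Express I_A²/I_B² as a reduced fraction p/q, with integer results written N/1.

21/10

Shared (l₁,l₂,l₃)=(4,1,3): N and (l;000)² cancel in I_A²/I_B².
A: Δ = 2!·6!·0!/9! = 1/252; Racah Σ t=2..2: t=2:+1/240 = 1/240; ⇒ 3j(4 1 3; -3 1 2)² = 1/12, sgn -1
B: Δ = 2!·6!·0!/9! = 1/252; Racah Σ t=2..2: t=2:+1/72 = 1/72; ⇒ 3j(4 1 3; -1 1 0)² = 5/126, sgn -1
I_A²/I_B² = (1/12)/(5/126) = 21/10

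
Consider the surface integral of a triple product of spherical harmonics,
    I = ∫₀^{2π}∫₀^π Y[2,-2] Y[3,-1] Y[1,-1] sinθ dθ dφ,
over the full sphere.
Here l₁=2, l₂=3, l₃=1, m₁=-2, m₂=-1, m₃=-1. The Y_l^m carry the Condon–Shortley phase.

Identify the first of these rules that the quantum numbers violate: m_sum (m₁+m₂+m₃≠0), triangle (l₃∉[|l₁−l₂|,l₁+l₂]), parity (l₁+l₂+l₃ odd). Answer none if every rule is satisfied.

m_sum

Σmᵢ = -4  ✗
l₃∈[|l₁−l₂|,l₁+l₂]=[1,5], have l₃=1
Σlᵢ = 6 ⇒ even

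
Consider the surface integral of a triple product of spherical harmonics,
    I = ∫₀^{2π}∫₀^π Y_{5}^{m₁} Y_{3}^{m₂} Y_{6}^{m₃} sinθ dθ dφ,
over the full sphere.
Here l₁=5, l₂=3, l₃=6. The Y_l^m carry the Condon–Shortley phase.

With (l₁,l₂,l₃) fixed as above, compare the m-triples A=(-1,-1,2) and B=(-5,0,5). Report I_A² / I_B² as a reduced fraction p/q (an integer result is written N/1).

Shared (l₁,l₂,l₃)=(5,3,6): N and (l;000)² cancel in I_A²/I_B².
A: Δ = 2!·8!·4!/15! = 1/675675; Racah Σ t=0..2: t=0:+1/11520 t=1:−1/4320 t=2:+1/27648 = -1/9216; ⇒ 3j(5 3 6; -1 -1 2)² = 2/143, sgn -1
B: Δ = 2!·8!·4!/15! = 1/675675; Racah Σ t=2..2: t=2:+1/483840 = 1/483840; ⇒ 3j(5 3 6; -5 0 5)² = 3/91, sgn -1
I_A²/I_B² = (2/143)/(3/91) = 14/33

14/33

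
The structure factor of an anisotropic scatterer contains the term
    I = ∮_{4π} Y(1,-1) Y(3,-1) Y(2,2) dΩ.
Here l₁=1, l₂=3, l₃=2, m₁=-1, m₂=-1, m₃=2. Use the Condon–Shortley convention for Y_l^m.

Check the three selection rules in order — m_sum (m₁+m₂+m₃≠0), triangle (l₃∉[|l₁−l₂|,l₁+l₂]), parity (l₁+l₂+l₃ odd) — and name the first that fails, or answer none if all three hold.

m₁+m₂+m₃ = -1 − 1 + 2 = 0  ✓
triangle: |1−3|=2 ≤ l₃=2 ≤ 1+3=4  ✓
parity: l₁+l₂+l₃ = 6 is even  ✓

none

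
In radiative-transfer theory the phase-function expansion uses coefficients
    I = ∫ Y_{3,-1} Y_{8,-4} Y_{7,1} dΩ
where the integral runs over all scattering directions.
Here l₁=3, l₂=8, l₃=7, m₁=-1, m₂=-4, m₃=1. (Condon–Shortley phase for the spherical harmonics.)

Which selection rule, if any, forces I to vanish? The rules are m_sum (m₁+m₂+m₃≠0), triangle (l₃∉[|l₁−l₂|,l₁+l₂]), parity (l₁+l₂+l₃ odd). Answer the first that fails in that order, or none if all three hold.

azimuthal sum: -1 − 4 + 1 = -4  ✗
5 ≤ 7 ≤ 11 (triangle on l)
L = 3 + 8 + 7 = 18 (even)

m_sum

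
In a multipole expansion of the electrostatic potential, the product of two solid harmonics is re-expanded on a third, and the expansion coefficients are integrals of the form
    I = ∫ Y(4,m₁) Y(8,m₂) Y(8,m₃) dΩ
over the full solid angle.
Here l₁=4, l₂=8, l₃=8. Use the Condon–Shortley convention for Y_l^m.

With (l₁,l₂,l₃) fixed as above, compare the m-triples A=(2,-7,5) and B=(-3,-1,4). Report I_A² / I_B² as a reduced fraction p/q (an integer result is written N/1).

2366/1375

l's match ⇒ only the (l;m) 3-j factors differ between A and B.
A: triangle coeff Δ(4,8,8) = 1/185175900; Σ_t [0,1]: t=0:+1/3832012800 t=1:−1/17244057600 = 1/4926873600; (3j)²=91/5814 [(4 8 8; 2 -7 5)], sign=-1
B: triangle coeff Δ(4,8,8) = 1/185175900; Σ_t [3,4]: t=3:−1/139345920 t=4:+1/313528320 = -1/250822656; (3j)²=1375/151164 [(4 8 8; -3 -1 4)], sign=-1
I_A²/I_B² = (91/5814)/(1375/151164) = 2366/1375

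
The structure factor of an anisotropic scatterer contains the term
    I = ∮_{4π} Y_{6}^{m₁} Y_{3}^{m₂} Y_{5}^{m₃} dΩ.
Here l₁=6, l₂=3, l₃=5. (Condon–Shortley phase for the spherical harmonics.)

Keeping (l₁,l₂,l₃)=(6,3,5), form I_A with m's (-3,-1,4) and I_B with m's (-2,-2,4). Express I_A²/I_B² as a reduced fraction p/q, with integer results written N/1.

8/5

Same 6,3,5: normalisation and zero-m 3j drop out of the ratio.
A: Δ: 4! 8! 2! / 15! → 1/675675; sum: t=1:−1/241920 t=2:+1/40320 = 1/48384; 3j²(6 3 5; -3 -1 4) = Δ·Π!·Σ² = 24/1001  (sign -1)
B: Δ: 4! 8! 2! / 15! → 1/675675; sum: t=0:+1/967680 t=1:−1/60480 = -1/64512; 3j²(6 3 5; -2 -2 4) = Δ·Π!·Σ² = 15/1001  (sign +1)
I_A²/I_B² = (24/1001)/(15/1001) = 8/5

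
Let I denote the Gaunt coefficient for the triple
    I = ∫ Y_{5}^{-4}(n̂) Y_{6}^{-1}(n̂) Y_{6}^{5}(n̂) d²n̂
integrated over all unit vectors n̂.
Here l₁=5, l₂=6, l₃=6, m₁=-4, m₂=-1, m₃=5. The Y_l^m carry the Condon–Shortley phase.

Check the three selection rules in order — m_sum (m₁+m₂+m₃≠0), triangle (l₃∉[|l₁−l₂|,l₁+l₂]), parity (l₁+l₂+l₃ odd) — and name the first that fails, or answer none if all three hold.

m₁+m₂+m₃ = -4 − 1 + 5 = 0  ✓
triangle: |5−6|=1 ≤ l₃=6 ≤ 5+6=11  ✓
parity: l₁+l₂+l₃ = 17 is odd  ✗

parity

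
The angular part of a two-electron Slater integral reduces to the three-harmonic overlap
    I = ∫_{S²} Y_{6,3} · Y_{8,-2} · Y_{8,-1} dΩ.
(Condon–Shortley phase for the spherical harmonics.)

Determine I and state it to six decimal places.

Rules hold: Σm=0, L=22 even, 2≤8≤14.
N = 13·17·17 = 3757
Δ = 6!·6!·10!/23! = 1/13742520792
Racah Σ t=0..6: t=0:+1/41803776000 t=1:−1/435456000 t=2:+1/39813120 t=3:−1/18662400 t=4:+1/39813120 t=5:−1/435456000 t=6:+1/41803776000 = -11/1393459200
⇒ 3j(6 8 8; 0 0 0)² = 600/96577, sgn -1
Racah Σ t=0..3: t=0:+1/447897600 t=1:−1/82944000 t=2:+1/99532800 t=3:−1/783820800 = -11/10450944000
⇒ 3j(6 8 8; 3 -2 -1)² = 81/96577, sgn +1
4πI² = N·(3j₀)²·(3jₘ)² = 48600/2482597
I = -1·√(0.0195763/4π) = -0.03946936

-0.039469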